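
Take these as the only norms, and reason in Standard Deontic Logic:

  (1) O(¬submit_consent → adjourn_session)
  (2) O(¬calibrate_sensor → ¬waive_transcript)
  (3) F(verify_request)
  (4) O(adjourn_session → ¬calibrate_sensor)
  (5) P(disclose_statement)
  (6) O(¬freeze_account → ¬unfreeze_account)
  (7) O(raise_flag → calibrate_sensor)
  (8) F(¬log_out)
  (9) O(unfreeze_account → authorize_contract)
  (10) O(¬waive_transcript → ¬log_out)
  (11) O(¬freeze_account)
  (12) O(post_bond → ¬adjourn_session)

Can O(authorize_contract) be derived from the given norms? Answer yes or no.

No

Premise 9 is O(unfreeze_account → authorize_contract), but O(unfreeze_account) is not derivable from the premises, so it does not yield O(authorize_contract).
No other premise forces O(authorize_contract). An ideal world satisfying every premise can still have authorize_contract false, so O(authorize_contract) is not derivable.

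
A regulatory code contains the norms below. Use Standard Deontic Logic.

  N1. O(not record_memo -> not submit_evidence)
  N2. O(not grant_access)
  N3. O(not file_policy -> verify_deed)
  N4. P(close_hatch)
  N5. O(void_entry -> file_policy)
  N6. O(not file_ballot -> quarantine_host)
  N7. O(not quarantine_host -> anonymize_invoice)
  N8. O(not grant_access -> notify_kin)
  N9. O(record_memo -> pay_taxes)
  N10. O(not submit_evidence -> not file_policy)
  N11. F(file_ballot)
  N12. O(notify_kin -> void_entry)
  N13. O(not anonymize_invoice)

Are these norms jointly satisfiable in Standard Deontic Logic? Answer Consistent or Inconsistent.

Premise 7 is O(not quarantine_host -> anonymize_invoice), but O(not quarantine_host) is not derivable from the premises, so it does not yield O(anonymize_invoice).
So O(anonymize_invoice) is not derivable, and the apparent clash with O(not anonymize_invoice) does not arise.
A world satisfying every obligation exists (e.g. anonymize_invoice=false, close_hatch=false, file_ballot=false, file_policy=true, grant_access=false, notify_kin=true, pay_taxes=true, quarantine_host=true, record_memo=true, submit_evidence=true, verify_deed=false, void_entry=true); no atom is both obligatory and forbidden, so the set is consistent.

Consistent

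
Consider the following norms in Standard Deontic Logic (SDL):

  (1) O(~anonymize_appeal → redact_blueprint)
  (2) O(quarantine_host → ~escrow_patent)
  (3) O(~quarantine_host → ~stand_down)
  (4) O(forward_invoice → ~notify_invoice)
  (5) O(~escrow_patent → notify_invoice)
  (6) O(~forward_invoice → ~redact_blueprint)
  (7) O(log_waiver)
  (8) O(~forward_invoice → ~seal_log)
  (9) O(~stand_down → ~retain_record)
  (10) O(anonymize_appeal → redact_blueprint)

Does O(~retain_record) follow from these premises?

Premises 10 and 1 are O(anonymize_appeal → redact_blueprint) and O(~anonymize_appeal → redact_blueprint); every ideal world satisfies anonymize_appeal or ~anonymize_appeal, so in either case redact_blueprint holds — hence O(redact_blueprint).
Premise 6, O(~forward_invoice → ~redact_blueprint), contraposes to O(redact_blueprint → forward_invoice); with O(redact_blueprint) we get O(forward_invoice).
Premise 4 is O(forward_invoice → ~notify_invoice); since O(forward_invoice), deontic closure gives O(~notify_invoice).
Premise 5 is O(~escrow_patent → notify_invoice); contrapositively O(~notify_invoice → escrow_patent). Since O(~notify_invoice) holds, K gives O(escrow_patent).
Premise 2, O(quarantine_host → ~escrow_patent), contraposes to O(escrow_patent → ~quarantine_host); with O(escrow_patent) we get O(~quarantine_host).
Applying K to premise 3 (O(~quarantine_host → ~stand_down)) and O(~quarantine_host) yields O(~stand_down).
With premise 9, O(~stand_down → ~retain_record), the K-axiom yields O(~retain_record).
Premises 7, 8 do not contribute to this derivation.
So O(~retain_record) follows.

Yes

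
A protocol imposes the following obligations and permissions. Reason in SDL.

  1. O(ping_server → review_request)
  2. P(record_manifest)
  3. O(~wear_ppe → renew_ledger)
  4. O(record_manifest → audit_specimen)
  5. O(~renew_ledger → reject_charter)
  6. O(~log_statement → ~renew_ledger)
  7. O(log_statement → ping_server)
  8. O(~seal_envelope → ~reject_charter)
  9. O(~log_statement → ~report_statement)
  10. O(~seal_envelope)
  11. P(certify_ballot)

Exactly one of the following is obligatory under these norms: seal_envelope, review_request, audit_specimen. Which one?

review_request

From premise 10 we have O(~seal_envelope).
Applying K to premise 8 (O(~seal_envelope → ~reject_charter)) and O(~seal_envelope) yields O(~reject_charter).
Premise 5, O(~renew_ledger → reject_charter), contraposes to O(~reject_charter → renew_ledger); with O(~reject_charter) we get O(renew_ledger).
The contrapositive of premise 6 (O(~log_statement → ~renew_ledger)) is O(renew_ledger → log_statement), and O(renew_ledger) is already established, so O(log_statement).
With premise 7, O(log_statement → ping_server), the K-axiom yields O(ping_server).
Applying K to premise 1 (O(ping_server → review_request)) and O(ping_server) yields O(review_request).
So O(review_request) holds — review_request is obligatory. None of the other listed options is made obligatory by any chain of premises.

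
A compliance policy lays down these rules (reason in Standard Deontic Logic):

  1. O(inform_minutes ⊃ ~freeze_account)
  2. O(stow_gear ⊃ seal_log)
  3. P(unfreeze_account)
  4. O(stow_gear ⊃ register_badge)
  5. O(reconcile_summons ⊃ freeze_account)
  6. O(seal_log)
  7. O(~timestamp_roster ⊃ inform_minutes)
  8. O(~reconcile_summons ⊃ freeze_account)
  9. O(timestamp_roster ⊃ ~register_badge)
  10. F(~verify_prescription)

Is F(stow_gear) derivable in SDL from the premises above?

Premises 5 and 8 are O(reconcile_summons ⊃ freeze_account) and O(~reconcile_summons ⊃ freeze_account); every ideal world satisfies reconcile_summons or ~reconcile_summons, so in either case freeze_account holds — hence O(freeze_account).
Premise 1, O(inform_minutes ⊃ ~freeze_account), contraposes to O(freeze_account ⊃ ~inform_minutes); with O(freeze_account) we get O(~inform_minutes).
Premise 7, O(~timestamp_roster ⊃ inform_minutes), contraposes to O(~inform_minutes ⊃ timestamp_roster); with O(~inform_minutes) we get O(timestamp_roster).
Applying K to premise 9 (O(timestamp_roster ⊃ ~register_badge)) and O(timestamp_roster) yields O(~register_badge).
Premise 4 is O(stow_gear ⊃ register_badge); contrapositively O(~register_badge ⊃ ~stow_gear). Since O(~register_badge) holds, K gives O(~stow_gear).
Premises 2, 3, 6, 10 do not contribute to this derivation.
So O(~stow_gear) holds, i.e. F(stow_gear). The claim follows.

Yes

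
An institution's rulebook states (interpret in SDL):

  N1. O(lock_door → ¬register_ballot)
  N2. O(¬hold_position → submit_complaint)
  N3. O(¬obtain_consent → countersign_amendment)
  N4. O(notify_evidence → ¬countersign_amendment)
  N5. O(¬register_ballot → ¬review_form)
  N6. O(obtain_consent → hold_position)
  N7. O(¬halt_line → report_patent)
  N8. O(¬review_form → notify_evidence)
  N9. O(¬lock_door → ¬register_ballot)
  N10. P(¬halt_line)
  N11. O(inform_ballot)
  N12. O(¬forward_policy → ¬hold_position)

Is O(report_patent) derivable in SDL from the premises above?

No

Premise 7 is O(¬halt_line → report_patent), but O(¬halt_line) is not derivable from the premises (the permission P(¬halt_line) asserts only ¬O(halt_line), not O(¬halt_line)), so it does not yield O(report_patent).
No other premise forces O(report_patent). An ideal world satisfying every premise can still have report_patent false, so O(report_patent) is not derivable.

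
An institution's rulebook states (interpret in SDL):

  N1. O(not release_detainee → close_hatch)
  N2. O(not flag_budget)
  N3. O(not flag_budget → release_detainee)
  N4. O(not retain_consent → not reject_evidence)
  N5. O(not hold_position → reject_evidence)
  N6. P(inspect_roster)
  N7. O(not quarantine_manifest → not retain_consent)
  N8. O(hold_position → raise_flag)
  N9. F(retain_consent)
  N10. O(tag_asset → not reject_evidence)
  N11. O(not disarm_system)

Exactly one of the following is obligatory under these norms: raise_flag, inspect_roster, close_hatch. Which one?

Premise 9, F(retain_consent), is equivalent to O(not retain_consent).
With premise 4, O(not retain_consent → not reject_evidence), the K-axiom yields O(not reject_evidence).
Premise 5, O(not hold_position → reject_evidence), contraposes to O(not reject_evidence → hold_position); with O(not reject_evidence) we get O(hold_position).
With premise 8, O(hold_position → raise_flag), the K-axiom yields O(raise_flag).
So O(raise_flag) holds — raise_flag is obligatory. None of the other listed options is made obligatory by any chain of premises.

raise_flag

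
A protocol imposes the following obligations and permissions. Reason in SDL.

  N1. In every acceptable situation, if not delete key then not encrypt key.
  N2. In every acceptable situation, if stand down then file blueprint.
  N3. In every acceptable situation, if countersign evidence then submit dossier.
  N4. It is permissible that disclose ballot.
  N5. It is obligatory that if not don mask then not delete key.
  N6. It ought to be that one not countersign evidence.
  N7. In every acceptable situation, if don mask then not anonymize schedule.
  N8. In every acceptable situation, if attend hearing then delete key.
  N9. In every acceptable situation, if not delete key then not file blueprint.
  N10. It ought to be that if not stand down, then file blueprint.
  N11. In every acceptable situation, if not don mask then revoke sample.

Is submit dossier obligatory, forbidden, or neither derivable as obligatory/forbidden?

Premise 3 is O(countersign_evidence → submit_dossier), but O(countersign_evidence) is not derivable from the premises, so it does not yield O(submit_dossier).
No premise or chain of K-axiom applications forces O(submit_dossier), and none forces O(¬submit_dossier). So submit_dossier is neither obligatory nor forbidden under these norms.

Neither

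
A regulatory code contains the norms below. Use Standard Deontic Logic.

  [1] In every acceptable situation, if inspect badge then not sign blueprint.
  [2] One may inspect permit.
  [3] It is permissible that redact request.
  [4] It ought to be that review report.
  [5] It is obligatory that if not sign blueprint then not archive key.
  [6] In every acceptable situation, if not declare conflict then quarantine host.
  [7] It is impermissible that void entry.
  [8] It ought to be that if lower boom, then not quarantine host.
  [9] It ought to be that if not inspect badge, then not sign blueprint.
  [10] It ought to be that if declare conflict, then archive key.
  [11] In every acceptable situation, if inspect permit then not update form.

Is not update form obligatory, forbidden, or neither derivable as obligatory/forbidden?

Premise 11 is O(inspect_permit → ¬update_form), but O(inspect_permit) is not derivable from the premises (the permission P(inspect_permit) asserts only ¬O(¬inspect_permit), not O(inspect_permit)), so it does not yield O(¬update_form).
No premise or chain of K-axiom applications forces O(¬update_form), and none forces O(update_form). So ¬update_form is neither obligatory nor forbidden under these norms.

Neither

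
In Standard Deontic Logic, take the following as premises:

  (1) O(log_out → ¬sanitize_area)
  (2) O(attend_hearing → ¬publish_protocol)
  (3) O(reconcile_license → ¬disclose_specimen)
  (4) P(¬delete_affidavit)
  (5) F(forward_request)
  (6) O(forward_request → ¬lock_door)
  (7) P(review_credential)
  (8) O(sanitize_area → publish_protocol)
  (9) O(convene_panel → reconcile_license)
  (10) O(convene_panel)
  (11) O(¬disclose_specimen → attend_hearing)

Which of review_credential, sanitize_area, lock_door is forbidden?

sanitize_area

From premise 10 we have O(convene_panel).
With premise 9, O(convene_panel → reconcile_license), the K-axiom yields O(reconcile_license).
From O(reconcile_license) and premise 3, O(reconcile_license → ¬disclose_specimen), we obtain O(¬disclose_specimen).
From O(¬disclose_specimen) and premise 11, O(¬disclose_specimen → attend_hearing), we obtain O(attend_hearing).
Applying K to premise 2 (O(attend_hearing → ¬publish_protocol)) and O(attend_hearing) yields O(¬publish_protocol).
Premise 8 is O(sanitize_area → publish_protocol); contrapositively O(¬publish_protocol → ¬sanitize_area). Since O(¬publish_protocol) holds, K gives O(¬sanitize_area).
So O(¬sanitize_area) holds, i.e. sanitize_area is forbidden. None of the other listed options is forbidden under the premises.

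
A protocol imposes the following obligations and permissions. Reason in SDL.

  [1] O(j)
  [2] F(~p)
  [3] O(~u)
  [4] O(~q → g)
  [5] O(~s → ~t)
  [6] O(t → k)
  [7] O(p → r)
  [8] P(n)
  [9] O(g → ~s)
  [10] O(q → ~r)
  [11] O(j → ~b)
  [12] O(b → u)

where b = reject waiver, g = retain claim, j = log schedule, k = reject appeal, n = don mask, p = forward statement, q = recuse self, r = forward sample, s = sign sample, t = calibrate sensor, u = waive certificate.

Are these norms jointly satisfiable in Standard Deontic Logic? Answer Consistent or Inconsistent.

Consistent

Premise 12 is O(b → u), but O(b) is not derivable from the premises, so it does not yield O(u).
So O(u) is not derivable, and the apparent clash with O(~u) does not arise.
A world satisfying every obligation exists (e.g. b=false, g=true, j=true, k=false, n=false, p=true, q=false, r=true, s=false, t=false, u=false); no atom is both obligatory and forbidden, so the set is consistent.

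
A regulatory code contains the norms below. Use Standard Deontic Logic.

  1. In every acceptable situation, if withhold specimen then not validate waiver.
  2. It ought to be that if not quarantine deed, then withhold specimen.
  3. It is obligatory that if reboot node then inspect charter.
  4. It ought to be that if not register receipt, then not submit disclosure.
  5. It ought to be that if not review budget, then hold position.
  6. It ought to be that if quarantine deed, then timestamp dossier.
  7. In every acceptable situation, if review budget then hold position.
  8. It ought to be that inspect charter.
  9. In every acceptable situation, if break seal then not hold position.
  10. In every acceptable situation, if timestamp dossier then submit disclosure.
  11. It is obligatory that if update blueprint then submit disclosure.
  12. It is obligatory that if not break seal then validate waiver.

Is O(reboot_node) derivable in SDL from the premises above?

Premise 3 is O(reboot_node → inspect_charter); even if O(inspect_charter) held, inferring O(reboot_node) would be affirming the consequent — invalid.
No other premise forces O(reboot_node). An ideal world satisfying every premise can still have reboot_node false, so O(reboot_node) is not derivable.

No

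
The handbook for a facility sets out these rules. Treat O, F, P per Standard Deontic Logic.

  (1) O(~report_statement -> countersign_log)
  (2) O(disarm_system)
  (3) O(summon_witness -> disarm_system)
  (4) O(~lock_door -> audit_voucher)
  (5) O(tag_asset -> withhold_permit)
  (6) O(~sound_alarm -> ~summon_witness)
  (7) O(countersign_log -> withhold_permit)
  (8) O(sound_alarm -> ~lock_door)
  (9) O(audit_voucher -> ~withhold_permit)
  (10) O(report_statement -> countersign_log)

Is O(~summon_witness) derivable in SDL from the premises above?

Yes

By case analysis on report_statement: premise 10 gives O(report_statement -> countersign_log) and premise 1 gives O(~report_statement -> countersign_log), so O(countersign_log) either way.
With premise 7, O(countersign_log -> withhold_permit), the K-axiom yields O(withhold_permit).
Premise 9 is O(audit_voucher -> ~withhold_permit); contrapositively O(withhold_permit -> ~audit_voucher). Since O(withhold_permit) holds, K gives O(~audit_voucher).
Premise 4, O(~lock_door -> audit_voucher), contraposes to O(~audit_voucher -> lock_door); with O(~audit_voucher) we get O(lock_door).
The contrapositive of premise 8 (O(sound_alarm -> ~lock_door)) is O(lock_door -> ~sound_alarm), and O(lock_door) is already established, so O(~sound_alarm).
Applying K to premise 6 (O(~sound_alarm -> ~summon_witness)) and O(~sound_alarm) yields O(~summon_witness).
Premises 2, 3, 5 do not contribute to this derivation.
So O(~summon_witness) follows.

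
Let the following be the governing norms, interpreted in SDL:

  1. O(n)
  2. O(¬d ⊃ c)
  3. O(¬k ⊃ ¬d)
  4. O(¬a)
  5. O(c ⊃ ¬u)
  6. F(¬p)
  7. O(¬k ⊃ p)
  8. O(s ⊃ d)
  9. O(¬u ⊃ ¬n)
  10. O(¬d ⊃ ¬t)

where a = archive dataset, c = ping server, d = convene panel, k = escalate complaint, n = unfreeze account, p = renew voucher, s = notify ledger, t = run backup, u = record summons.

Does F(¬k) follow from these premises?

Yes

From premise 1 we have O(n).
Premise 9 is O(¬u ⊃ ¬n); contrapositively O(n ⊃ u). Since O(n) holds, K gives O(u).
Premise 5, O(c ⊃ ¬u), contraposes to O(u ⊃ ¬c); with O(u) we get O(¬c).
Premise 2, O(¬d ⊃ c), contraposes to O(¬c ⊃ d); with O(¬c) we get O(d).
Premise 3, O(¬k ⊃ ¬d), contraposes to O(d ⊃ k); with O(d) we get O(k).
Premises 4, 6, 7, 8, 10 do not contribute to this derivation.
So O(k) holds, i.e. F(¬k). The claim follows.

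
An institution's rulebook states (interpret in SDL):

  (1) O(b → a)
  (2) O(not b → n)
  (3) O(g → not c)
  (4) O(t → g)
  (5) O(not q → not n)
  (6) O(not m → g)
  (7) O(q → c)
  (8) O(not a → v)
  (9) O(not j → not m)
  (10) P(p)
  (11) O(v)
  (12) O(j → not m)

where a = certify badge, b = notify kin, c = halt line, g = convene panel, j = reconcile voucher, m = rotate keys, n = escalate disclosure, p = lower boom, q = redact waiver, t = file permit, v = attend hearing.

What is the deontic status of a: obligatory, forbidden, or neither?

Premises 12 and 9 cover both cases: O(j → not m) and O(not j → not m). Since j ∨ not j is a tautology, O(not m) follows.
Applying K to premise 6 (O(not m → g)) and O(not m) yields O(g).
Premise 3 is O(g → not c); since O(g), deontic closure gives O(not c).
Premise 7 is O(q → c); contrapositively O(not c → not q). Since O(not c) holds, K gives O(not q).
From O(not q) and premise 5, O(not q → not n), we obtain O(not n).
Premise 2 is O(not b → n); contrapositively O(not n → b). Since O(not n) holds, K gives O(b).
Applying K to premise 1 (O(b → a)) and O(b) yields O(a).
Premises 4, 8, 10, 11 do not contribute to this derivation.
Hence a is obligatory.

Obligatory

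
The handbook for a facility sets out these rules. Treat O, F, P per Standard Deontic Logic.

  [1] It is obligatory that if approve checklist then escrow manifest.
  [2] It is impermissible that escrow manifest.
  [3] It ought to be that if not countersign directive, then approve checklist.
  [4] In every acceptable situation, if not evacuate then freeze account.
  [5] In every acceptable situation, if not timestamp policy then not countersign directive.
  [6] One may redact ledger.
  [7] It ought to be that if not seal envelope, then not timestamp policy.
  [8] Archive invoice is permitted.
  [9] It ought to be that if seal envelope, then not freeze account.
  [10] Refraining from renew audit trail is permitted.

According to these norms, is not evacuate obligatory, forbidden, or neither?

Forbidden

Premise 2, F(escrow_manifest), is equivalent to O(¬escrow_manifest).
The contrapositive of premise 1 (O(approve_checklist → escrow_manifest)) is O(¬escrow_manifest → ¬approve_checklist), and O(¬escrow_manifest) is already established, so O(¬approve_checklist).
Premise 3 is O(¬countersign_directive → approve_checklist); contrapositively O(¬approve_checklist → countersign_directive). Since O(¬approve_checklist) holds, K gives O(countersign_directive).
The contrapositive of premise 5 (O(¬timestamp_policy → ¬countersign_directive)) is O(countersign_directive → timestamp_policy), and O(countersign_directive) is already established, so O(timestamp_policy).
Premise 7, O(¬seal_envelope → ¬timestamp_policy), contraposes to O(timestamp_policy → seal_envelope); with O(timestamp_policy) we get O(seal_envelope).
Applying K to premise 9 (O(seal_envelope → ¬freeze_account)) and O(seal_envelope) yields O(¬freeze_account).
Premise 4, O(¬evacuate → freeze_account), contraposes to O(¬freeze_account → evacuate); with O(¬freeze_account) we get O(evacuate).
Premises 6, 8, 10 do not contribute to this derivation.
Thus O(evacuate), which is F(¬evacuate): ¬evacuate is forbidden.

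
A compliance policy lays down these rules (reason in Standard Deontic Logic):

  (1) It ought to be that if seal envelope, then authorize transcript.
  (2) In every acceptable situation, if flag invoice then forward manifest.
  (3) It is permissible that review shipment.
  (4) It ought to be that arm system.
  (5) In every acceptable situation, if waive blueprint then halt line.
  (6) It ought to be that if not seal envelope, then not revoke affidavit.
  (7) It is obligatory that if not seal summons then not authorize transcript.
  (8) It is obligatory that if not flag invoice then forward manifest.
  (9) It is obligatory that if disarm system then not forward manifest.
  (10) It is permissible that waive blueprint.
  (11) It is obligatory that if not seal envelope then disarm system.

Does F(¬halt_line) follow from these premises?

Premise 5 is O(waive_blueprint → halt_line), but O(waive_blueprint) is not derivable from the premises (the permission P(waive_blueprint) asserts only ¬O(¬waive_blueprint), not O(waive_blueprint)), so it does not yield O(halt_line).
No other premise forces O(halt_line). An ideal world satisfying every premise can still have ¬halt_line true, so F(¬halt_line) is not derivable.

No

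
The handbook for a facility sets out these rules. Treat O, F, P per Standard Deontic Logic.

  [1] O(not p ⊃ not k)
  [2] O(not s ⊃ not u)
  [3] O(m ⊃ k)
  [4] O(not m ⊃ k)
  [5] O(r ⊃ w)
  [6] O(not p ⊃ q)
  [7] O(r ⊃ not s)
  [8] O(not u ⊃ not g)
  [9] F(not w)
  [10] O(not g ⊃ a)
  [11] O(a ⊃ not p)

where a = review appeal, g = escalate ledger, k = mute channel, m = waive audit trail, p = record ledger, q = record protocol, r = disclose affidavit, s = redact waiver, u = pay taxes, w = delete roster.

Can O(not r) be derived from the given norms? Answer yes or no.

Premises 4 and 3 are O(not m ⊃ k) and O(m ⊃ k); every ideal world satisfies not m or m, so in either case k holds — hence O(k).
Premise 1 is O(not p ⊃ not k); contrapositively O(k ⊃ p). Since O(k) holds, K gives O(p).
The contrapositive of premise 11 (O(a ⊃ not p)) is O(p ⊃ not a), and O(p) is already established, so O(not a).
Premise 10, O(not g ⊃ a), contraposes to O(not a ⊃ g); with O(not a) we get O(g).
The contrapositive of premise 8 (O(not u ⊃ not g)) is O(g ⊃ u), and O(g) is already established, so O(u).
Premise 2, O(not s ⊃ not u), contraposes to O(u ⊃ s); with O(u) we get O(s).
The contrapositive of premise 7 (O(r ⊃ not s)) is O(s ⊃ not r), and O(s) is already established, so O(not r).
Premises 5, 6, 9 do not contribute to this derivation.
So O(not r) follows.

Yes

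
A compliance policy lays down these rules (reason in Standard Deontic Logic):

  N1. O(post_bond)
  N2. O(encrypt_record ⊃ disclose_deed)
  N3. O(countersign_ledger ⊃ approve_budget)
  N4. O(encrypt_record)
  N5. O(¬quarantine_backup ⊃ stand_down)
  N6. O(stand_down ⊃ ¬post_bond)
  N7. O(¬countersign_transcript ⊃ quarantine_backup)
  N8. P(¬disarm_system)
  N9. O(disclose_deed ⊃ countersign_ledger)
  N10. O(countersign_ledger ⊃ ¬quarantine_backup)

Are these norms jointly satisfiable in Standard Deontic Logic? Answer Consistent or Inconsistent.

Premise 1 states O(post_bond) outright.
Premise 6 is O(stand_down ⊃ ¬post_bond); contrapositively O(post_bond ⊃ ¬stand_down). Since O(post_bond) holds, K gives O(¬stand_down).
The contrapositive of premise 5 (O(¬quarantine_backup ⊃ stand_down)) is O(¬stand_down ⊃ quarantine_backup), and O(¬stand_down) is already established, so O(quarantine_backup).
Premise 10, O(countersign_ledger ⊃ ¬quarantine_backup), contraposes to O(quarantine_backup ⊃ ¬countersign_ledger); with O(quarantine_backup) we get O(¬countersign_ledger).
Premise 9, O(disclose_deed ⊃ countersign_ledger), contraposes to O(¬countersign_ledger ⊃ ¬disclose_deed); with O(¬countersign_ledger) we get O(¬disclose_deed).
Premise 2 is O(encrypt_record ⊃ disclose_deed); contrapositively O(¬disclose_deed ⊃ ¬encrypt_record). Since O(¬disclose_deed) holds, K gives O(¬encrypt_record).
But premise 4 directly asserts O(encrypt_record).
We now have both O(¬encrypt_record) and O(encrypt_record) — encrypt_record is simultaneously obligatory and forbidden, violating the D-axiom.

Inconsistent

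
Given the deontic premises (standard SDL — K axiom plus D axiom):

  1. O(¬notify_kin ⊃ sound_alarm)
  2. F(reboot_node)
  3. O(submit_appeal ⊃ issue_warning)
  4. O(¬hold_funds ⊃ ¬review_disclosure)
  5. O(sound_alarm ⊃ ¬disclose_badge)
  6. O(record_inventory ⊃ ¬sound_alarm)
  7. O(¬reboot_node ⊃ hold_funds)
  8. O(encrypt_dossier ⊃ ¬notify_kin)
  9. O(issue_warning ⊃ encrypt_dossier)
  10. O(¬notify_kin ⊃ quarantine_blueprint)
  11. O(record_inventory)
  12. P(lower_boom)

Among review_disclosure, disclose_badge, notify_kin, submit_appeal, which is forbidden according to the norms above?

Premise 11 states O(record_inventory) outright.
With premise 6, O(record_inventory ⊃ ¬sound_alarm), the K-axiom yields O(¬sound_alarm).
Premise 1 is O(¬notify_kin ⊃ sound_alarm); contrapositively O(¬sound_alarm ⊃ notify_kin). Since O(¬sound_alarm) holds, K gives O(notify_kin).
Premise 8 is O(encrypt_dossier ⊃ ¬notify_kin); contrapositively O(notify_kin ⊃ ¬encrypt_dossier). Since O(notify_kin) holds, K gives O(¬encrypt_dossier).
Premise 9, O(issue_warning ⊃ encrypt_dossier), contraposes to O(¬encrypt_dossier ⊃ ¬issue_warning); with O(¬encrypt_dossier) we get O(¬issue_warning).
The contrapositive of premise 3 (O(submit_appeal ⊃ issue_warning)) is O(¬issue_warning ⊃ ¬submit_appeal), and O(¬issue_warning) is already established, so O(¬submit_appeal).
So O(¬submit_appeal) holds, i.e. submit_appeal is forbidden. None of the other listed options is forbidden under the premises.

submit_appeal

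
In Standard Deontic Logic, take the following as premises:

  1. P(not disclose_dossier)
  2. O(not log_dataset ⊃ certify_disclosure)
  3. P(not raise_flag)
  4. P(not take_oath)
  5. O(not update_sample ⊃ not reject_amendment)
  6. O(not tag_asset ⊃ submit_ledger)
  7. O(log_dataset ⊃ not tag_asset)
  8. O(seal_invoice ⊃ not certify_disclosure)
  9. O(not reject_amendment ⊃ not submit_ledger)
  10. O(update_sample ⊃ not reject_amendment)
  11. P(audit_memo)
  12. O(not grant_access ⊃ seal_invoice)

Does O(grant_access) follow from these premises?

Premises 5 and 10 cover both cases: O(not update_sample ⊃ not reject_amendment) and O(update_sample ⊃ not reject_amendment). Since not update_sample ∨ update_sample is a tautology, O(not reject_amendment) follows.
Premise 9 is O(not reject_amendment ⊃ not submit_ledger); since O(not reject_amendment), deontic closure gives O(not submit_ledger).
Premise 6 is O(not tag_asset ⊃ submit_ledger); contrapositively O(not submit_ledger ⊃ tag_asset). Since O(not submit_ledger) holds, K gives O(tag_asset).
Premise 7 is O(log_dataset ⊃ not tag_asset); contrapositively O(tag_asset ⊃ not log_dataset). Since O(tag_asset) holds, K gives O(not log_dataset).
With premise 2, O(not log_dataset ⊃ certify_disclosure), the K-axiom yields O(certify_disclosure).
Premise 8 is O(seal_invoice ⊃ not certify_disclosure); contrapositively O(certify_disclosure ⊃ not seal_invoice). Since O(certify_disclosure) holds, K gives O(not seal_invoice).
Premise 12 is O(not grant_access ⊃ seal_invoice); contrapositively O(not seal_invoice ⊃ grant_access). Since O(not seal_invoice) holds, K gives O(grant_access).
Premises 1, 3, 4, 11 do not contribute to this derivation.
So O(grant_access) follows.

Yes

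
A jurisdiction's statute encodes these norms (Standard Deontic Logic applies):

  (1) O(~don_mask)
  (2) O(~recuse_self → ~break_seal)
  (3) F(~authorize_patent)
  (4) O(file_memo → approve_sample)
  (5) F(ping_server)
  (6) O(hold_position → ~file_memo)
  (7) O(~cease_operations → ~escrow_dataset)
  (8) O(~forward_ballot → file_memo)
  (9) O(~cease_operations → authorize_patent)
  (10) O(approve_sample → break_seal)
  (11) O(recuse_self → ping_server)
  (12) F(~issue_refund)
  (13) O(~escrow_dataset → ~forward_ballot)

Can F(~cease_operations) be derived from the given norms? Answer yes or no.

F(ping_server) at premise 5 means O(~ping_server).
Premise 11, O(recuse_self → ping_server), contraposes to O(~ping_server → ~recuse_self); with O(~ping_server) we get O(~recuse_self).
From O(~recuse_self) and premise 2, O(~recuse_self → ~break_seal), we obtain O(~break_seal).
Premise 10, O(approve_sample → break_seal), contraposes to O(~break_seal → ~approve_sample); with O(~break_seal) we get O(~approve_sample).
The contrapositive of premise 4 (O(file_memo → approve_sample)) is O(~approve_sample → ~file_memo), and O(~approve_sample) is already established, so O(~file_memo).
The contrapositive of premise 8 (O(~forward_ballot → file_memo)) is O(~file_memo → forward_ballot), and O(~file_memo) is already established, so O(forward_ballot).
Premise 13 is O(~escrow_dataset → ~forward_ballot); contrapositively O(forward_ballot → escrow_dataset). Since O(forward_ballot) holds, K gives O(escrow_dataset).
The contrapositive of premise 7 (O(~cease_operations → ~escrow_dataset)) is O(escrow_dataset → cease_operations), and O(escrow_dataset) is already established, so O(cease_operations).
Premises 1, 3, 6, 9, 12 do not contribute to this derivation.
So O(cease_operations) holds, i.e. F(~cease_operations). The claim follows.

Yes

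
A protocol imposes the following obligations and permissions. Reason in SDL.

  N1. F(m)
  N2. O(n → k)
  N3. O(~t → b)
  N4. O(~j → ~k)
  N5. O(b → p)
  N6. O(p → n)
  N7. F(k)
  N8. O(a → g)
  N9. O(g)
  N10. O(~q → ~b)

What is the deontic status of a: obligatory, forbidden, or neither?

Premise 8 is O(a → g); even if O(g) held, inferring O(a) would be affirming the consequent — invalid.
No premise or chain of K-axiom applications forces O(a), and none forces O(~a). So a is neither obligatory nor forbidden under these norms.

Neither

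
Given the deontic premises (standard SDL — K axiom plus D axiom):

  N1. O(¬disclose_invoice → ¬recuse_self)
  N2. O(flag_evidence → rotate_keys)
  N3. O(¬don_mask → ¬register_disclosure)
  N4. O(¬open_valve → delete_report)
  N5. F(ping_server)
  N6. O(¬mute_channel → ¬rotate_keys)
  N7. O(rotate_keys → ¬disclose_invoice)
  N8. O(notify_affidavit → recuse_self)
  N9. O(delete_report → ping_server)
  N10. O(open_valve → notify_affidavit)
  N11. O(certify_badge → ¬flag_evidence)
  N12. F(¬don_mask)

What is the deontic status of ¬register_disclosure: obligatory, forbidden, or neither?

Neither

Premise 3 is O(¬don_mask → ¬register_disclosure), but O(¬don_mask) is not derivable from the premises, so it does not yield O(¬register_disclosure).
No premise or chain of K-axiom applications forces O(¬register_disclosure), and none forces O(register_disclosure). So ¬register_disclosure is neither obligatory nor forbidden under these norms.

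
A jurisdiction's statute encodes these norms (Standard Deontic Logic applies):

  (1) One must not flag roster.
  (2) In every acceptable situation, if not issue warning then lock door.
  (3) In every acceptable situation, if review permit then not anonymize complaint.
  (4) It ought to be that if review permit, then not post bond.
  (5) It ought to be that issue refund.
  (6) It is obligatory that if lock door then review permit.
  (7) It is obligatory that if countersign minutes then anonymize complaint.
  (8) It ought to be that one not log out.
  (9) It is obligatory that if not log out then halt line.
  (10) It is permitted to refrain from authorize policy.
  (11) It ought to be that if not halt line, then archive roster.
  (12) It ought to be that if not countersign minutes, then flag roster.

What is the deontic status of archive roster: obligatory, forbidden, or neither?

Neither

Premise 11 is O(¬halt_line → archive_roster), but O(¬halt_line) is not derivable from the premises, so it does not yield O(archive_roster).
No premise or chain of K-axiom applications forces O(archive_roster), and none forces O(¬archive_roster). So archive_roster is neither obligatory nor forbidden under these norms.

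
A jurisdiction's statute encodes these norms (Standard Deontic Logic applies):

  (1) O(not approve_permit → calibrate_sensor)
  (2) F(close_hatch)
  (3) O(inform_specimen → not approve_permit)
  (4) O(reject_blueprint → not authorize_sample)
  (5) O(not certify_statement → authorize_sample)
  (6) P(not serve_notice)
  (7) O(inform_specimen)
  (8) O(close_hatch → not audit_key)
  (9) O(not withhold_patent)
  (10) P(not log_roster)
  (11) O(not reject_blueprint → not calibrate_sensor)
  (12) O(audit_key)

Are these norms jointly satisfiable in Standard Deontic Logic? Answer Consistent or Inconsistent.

Premise 8 is O(close_hatch → not audit_key), but O(close_hatch) is not derivable from the premises, so it does not yield O(not audit_key).
So O(not audit_key) is not derivable, and the apparent clash with O(audit_key) does not arise.
A world satisfying every obligation exists (e.g. approve_permit=false, audit_key=true, authorize_sample=false, calibrate_sensor=true, certify_statement=true, close_hatch=false, inform_specimen=true, log_roster=false, reject_blueprint=true, serve_notice=false, withhold_patent=false); no atom is both obligatory and forbidden, so the set is consistent.

Consistent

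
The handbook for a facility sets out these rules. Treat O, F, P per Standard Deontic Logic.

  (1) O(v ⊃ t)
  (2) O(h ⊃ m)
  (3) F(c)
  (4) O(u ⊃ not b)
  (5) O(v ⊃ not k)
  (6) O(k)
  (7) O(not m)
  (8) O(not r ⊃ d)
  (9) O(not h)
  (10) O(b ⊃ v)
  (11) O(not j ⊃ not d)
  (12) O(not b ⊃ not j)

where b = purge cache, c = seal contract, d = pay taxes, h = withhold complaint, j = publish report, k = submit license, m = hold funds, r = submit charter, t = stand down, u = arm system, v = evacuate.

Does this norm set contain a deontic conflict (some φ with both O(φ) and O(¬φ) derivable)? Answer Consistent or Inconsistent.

Consistent

Premise 2 is O(h ⊃ m), but O(h) is not derivable from the premises, so it does not yield O(m).
So O(m) is not derivable, and the apparent clash with O(not m) does not arise.
A world satisfying every obligation exists (e.g. b=false, c=false, d=false, h=false, j=false, k=true, m=false, r=true, t=false, u=false, v=false); no atom is both obligatory and forbidden, so the set is consistent.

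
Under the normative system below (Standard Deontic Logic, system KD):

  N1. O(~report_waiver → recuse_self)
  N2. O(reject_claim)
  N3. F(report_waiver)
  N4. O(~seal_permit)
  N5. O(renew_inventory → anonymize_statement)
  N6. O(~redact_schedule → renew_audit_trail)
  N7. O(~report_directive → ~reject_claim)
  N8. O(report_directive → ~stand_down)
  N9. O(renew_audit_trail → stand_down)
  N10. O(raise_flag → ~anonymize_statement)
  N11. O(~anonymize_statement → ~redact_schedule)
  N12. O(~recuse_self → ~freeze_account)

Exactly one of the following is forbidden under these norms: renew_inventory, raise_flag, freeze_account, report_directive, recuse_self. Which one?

Premise 2 states O(reject_claim) outright.
Premise 7, O(~report_directive → ~reject_claim), contraposes to O(reject_claim → report_directive); with O(reject_claim) we get O(report_directive).
Applying K to premise 8 (O(report_directive → ~stand_down)) and O(report_directive) yields O(~stand_down).
The contrapositive of premise 9 (O(renew_audit_trail → stand_down)) is O(~stand_down → ~renew_audit_trail), and O(~stand_down) is already established, so O(~renew_audit_trail).
The contrapositive of premise 6 (O(~redact_schedule → renew_audit_trail)) is O(~renew_audit_trail → redact_schedule), and O(~renew_audit_trail) is already established, so O(redact_schedule).
Premise 11 is O(~anonymize_statement → ~redact_schedule); contrapositively O(redact_schedule → anonymize_statement). Since O(redact_schedule) holds, K gives O(anonymize_statement).
Premise 10, O(raise_flag → ~anonymize_statement), contraposes to O(anonymize_statement → ~raise_flag); with O(anonymize_statement) we get O(~raise_flag).
So O(~raise_flag) holds, i.e. raise_flag is forbidden. None of the other listed options is forbidden under the premises.

raise_flag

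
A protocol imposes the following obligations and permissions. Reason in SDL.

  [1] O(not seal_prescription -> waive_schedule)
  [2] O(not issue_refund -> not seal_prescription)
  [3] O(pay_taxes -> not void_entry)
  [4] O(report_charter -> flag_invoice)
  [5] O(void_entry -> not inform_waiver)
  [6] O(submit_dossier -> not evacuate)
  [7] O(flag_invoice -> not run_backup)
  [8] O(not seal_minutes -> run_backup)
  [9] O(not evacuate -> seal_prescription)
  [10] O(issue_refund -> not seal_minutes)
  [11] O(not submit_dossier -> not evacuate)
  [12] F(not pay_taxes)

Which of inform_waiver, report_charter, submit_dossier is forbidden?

report_charter

Premises 11 and 6 are O(not submit_dossier -> not evacuate) and O(submit_dossier -> not evacuate); every ideal world satisfies not submit_dossier or submit_dossier, so in either case not evacuate holds — hence O(not evacuate).
From O(not evacuate) and premise 9, O(not evacuate -> seal_prescription), we obtain O(seal_prescription).
The contrapositive of premise 2 (O(not issue_refund -> not seal_prescription)) is O(seal_prescription -> issue_refund), and O(seal_prescription) is already established, so O(issue_refund).
Premise 10 is O(issue_refund -> not seal_minutes); since O(issue_refund), deontic closure gives O(not seal_minutes).
With premise 8, O(not seal_minutes -> run_backup), the K-axiom yields O(run_backup).
Premise 7 is O(flag_invoice -> not run_backup); contrapositively O(run_backup -> not flag_invoice). Since O(run_backup) holds, K gives O(not flag_invoice).
Premise 4, O(report_charter -> flag_invoice), contraposes to O(not flag_invoice -> not report_charter); with O(not flag_invoice) we get O(not report_charter).
So O(not report_charter) holds, i.e. report_charter is forbidden. None of the other listed options is forbidden under the premises.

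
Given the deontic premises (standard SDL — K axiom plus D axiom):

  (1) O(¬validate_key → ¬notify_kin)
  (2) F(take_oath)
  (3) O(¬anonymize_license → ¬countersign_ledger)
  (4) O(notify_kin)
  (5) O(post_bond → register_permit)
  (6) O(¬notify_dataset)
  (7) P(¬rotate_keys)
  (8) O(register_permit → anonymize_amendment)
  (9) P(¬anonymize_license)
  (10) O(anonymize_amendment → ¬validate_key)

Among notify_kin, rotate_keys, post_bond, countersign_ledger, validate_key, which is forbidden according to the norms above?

Premise 4 states O(notify_kin) outright.
Premise 1 is O(¬validate_key → ¬notify_kin); contrapositively O(notify_kin → validate_key). Since O(notify_kin) holds, K gives O(validate_key).
Premise 10 is O(anonymize_amendment → ¬validate_key); contrapositively O(validate_key → ¬anonymize_amendment). Since O(validate_key) holds, K gives O(¬anonymize_amendment).
Premise 8 is O(register_permit → anonymize_amendment); contrapositively O(¬anonymize_amendment → ¬register_permit). Since O(¬anonymize_amendment) holds, K gives O(¬register_permit).
Premise 5, O(post_bond → register_permit), contraposes to O(¬register_permit → ¬post_bond); with O(¬register_permit) we get O(¬post_bond).
So O(¬post_bond) holds, i.e. post_bond is forbidden. None of the other listed options is forbidden under the premises.

post_bond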